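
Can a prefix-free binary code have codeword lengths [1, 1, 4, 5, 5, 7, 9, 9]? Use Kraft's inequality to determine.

Kraft inequality: Σ 2^(-l_i) ≤ 1 for prefix-free code
Calculating: 2^(-1) + 2^(-1) + 2^(-4) + 2^(-5) + 2^(-5) + 2^(-7) + 2^(-9) + 2^(-9)
= 0.5 + 0.5 + 0.0625 + 0.03125 + 0.03125 + 0.0078125 + 0.001953125 + 0.001953125
= 1.1367
Since 1.1367 > 1, prefix-free code does not exist


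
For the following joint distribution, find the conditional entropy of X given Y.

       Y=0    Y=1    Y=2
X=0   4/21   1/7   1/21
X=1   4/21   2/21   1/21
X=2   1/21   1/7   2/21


H(X|Y) = Σ_y p(y) H(X|Y=y)
  p(Y=0) = 3/7, H(X|Y=0) = 1.3921
  p(Y=1) = 8/21, H(X|Y=1) = 1.5613
  p(Y=2) = 4/21, H(X|Y=2) = 1.5000
H(X|Y) = 0.4286×1.3921 + 0.3810×1.5613 + 0.1905×1.5000 = 1.4771 bits


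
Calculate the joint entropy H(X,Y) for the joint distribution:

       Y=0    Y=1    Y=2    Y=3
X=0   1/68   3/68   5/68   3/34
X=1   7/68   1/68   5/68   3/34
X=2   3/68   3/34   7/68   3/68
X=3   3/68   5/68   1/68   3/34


H(X,Y) = -Σ p(x,y) log₂ p(x,y)
  p(0,0)=1/68: -0.0147 × log₂(0.0147) = 0.0895
  p(0,1)=3/68: -0.0441 × log₂(0.0441) = 0.1986
  p(0,2)=5/68: -0.0735 × log₂(0.0735) = 0.2769
  p(0,3)=3/34: -0.0882 × log₂(0.0882) = 0.3090
  p(1,0)=7/68: -0.1029 × log₂(0.1029) = 0.3377
  p(1,1)=1/68: -0.0147 × log₂(0.0147) = 0.0895
  p(1,2)=5/68: -0.0735 × log₂(0.0735) = 0.2769
  p(1,3)=3/34: -0.0882 × log₂(0.0882) = 0.3090
  p(2,0)=3/68: -0.0441 × log₂(0.0441) = 0.1986
  p(2,1)=3/34: -0.0882 × log₂(0.0882) = 0.3090
  p(2,2)=7/68: -0.1029 × log₂(0.1029) = 0.3377
  p(2,3)=3/68: -0.0441 × log₂(0.0441) = 0.1986
  p(3,0)=3/68: -0.0441 × log₂(0.0441) = 0.1986
  p(3,1)=5/68: -0.0735 × log₂(0.0735) = 0.2769
  p(3,2)=1/68: -0.0147 × log₂(0.0147) = 0.0895
  p(3,3)=3/34: -0.0882 × log₂(0.0882) = 0.3090
H(X,Y) = 3.8052 bits


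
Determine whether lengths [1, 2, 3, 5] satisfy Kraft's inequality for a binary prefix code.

Kraft inequality: Σ 2^(-l_i) ≤ 1 for prefix-free code
Calculating: 2^(-1) + 2^(-2) + 2^(-3) + 2^(-5)
= 0.5 + 0.25 + 0.125 + 0.03125
= 0.9062
Since 0.9062 ≤ 1, prefix-free code exists


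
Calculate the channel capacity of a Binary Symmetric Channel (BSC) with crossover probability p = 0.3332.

For BSC with error probability p:
C = 1 - H(p) where H(p) is binary entropy
H(0.3332) = -0.3332 × log₂(0.3332) - 0.6668 × log₂(0.6668)
H(p) = 0.9182
C = 1 - 0.9182 = 0.0818 bits/use


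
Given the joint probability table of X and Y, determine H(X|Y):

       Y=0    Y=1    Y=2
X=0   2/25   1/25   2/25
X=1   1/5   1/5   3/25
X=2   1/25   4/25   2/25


H(X|Y) = Σ_y p(y) H(X|Y=y)
  p(Y=0) = 8/25, H(X|Y=0) = 1.2988
  p(Y=1) = 2/5, H(X|Y=1) = 1.3610
  p(Y=2) = 7/25, H(X|Y=2) = 1.5567
H(X|Y) = 0.3200×1.2988 + 0.4000×1.3610 + 0.2800×1.5567 = 1.3959 bits


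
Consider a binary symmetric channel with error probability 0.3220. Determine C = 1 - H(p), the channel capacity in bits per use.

For BSC with error probability p:
C = 1 - H(p) where H(p) is binary entropy
H(0.3220) = -0.3220 × log₂(0.3220) - 0.6780 × log₂(0.6780)
H(p) = 0.9065
C = 1 - 0.9065 = 0.0935 bits/use


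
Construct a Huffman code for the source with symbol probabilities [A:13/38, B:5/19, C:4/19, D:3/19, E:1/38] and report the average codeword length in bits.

Huffman tree construction:
Combine smallest probabilities repeatedly
Resulting codes:
  A: 11 (length 2)
  B: 10 (length 2)
  C: 01 (length 2)
  D: 001 (length 3)
  E: 000 (length 3)
Average length = Σ p(s) × length(s) = 2.1842 bits


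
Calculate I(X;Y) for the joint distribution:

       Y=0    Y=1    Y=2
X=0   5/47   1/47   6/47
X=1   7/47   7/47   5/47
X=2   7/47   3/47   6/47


H(X) = 1.5603, H(Y) = 1.5492, H(X,Y) = 3.0451
I(X;Y) = H(X) + H(Y) - H(X,Y) = 0.0645 bits


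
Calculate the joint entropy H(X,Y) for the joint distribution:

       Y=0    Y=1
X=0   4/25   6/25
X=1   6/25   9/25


H(X,Y) = -Σ p(x,y) log₂ p(x,y)
  p(0,0)=4/25: -0.1600 × log₂(0.1600) = 0.4230
  p(0,1)=6/25: -0.2400 × log₂(0.2400) = 0.4941
  p(1,0)=6/25: -0.2400 × log₂(0.2400) = 0.4941
  p(1,1)=9/25: -0.3600 × log₂(0.3600) = 0.5306
H(X,Y) = 1.9419 bits


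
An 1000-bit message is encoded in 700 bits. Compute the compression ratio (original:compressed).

Compression ratio = Original / Compressed
= 1000 / 700 = 1.43:1


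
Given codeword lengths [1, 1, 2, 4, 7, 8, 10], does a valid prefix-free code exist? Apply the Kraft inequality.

Kraft inequality: Σ 2^(-l_i) ≤ 1 for prefix-free code
Calculating: 2^(-1) + 2^(-1) + 2^(-2) + 2^(-4) + 2^(-7) + 2^(-8) + 2^(-10)
= 0.5 + 0.5 + 0.25 + 0.0625 + 0.0078125 + 0.00390625 + 0.0009765625
= 1.3252
Since 1.3252 > 1, prefix-free code does not exist


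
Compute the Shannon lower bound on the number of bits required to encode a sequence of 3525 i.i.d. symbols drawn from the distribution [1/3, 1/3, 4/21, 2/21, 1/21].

Entropy H = 2.0446 bits/symbol
Minimum bits = H × n = 2.0446 × 3525
= 7207.06 bits


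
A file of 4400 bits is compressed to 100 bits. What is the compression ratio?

Compression ratio = Original / Compressed
= 4400 / 100 = 44.00:1


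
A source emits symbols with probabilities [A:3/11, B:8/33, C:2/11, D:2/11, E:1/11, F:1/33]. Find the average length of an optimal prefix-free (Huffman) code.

Huffman tree construction:
Combine smallest probabilities repeatedly
Resulting codes:
  A: 10 (length 2)
  B: 01 (length 2)
  C: 111 (length 3)
  D: 00 (length 2)
  E: 1101 (length 4)
  F: 1100 (length 4)
Average length = Σ p(s) × length(s) = 2.4242 bits


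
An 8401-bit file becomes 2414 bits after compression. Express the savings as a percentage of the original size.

Space savings = (1 - Compressed/Original) × 100%
= (1 - 2414/8401) × 100%
= 71.27%


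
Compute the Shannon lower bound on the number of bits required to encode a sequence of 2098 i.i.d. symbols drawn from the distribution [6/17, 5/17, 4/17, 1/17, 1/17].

Entropy H = 2.0216 bits/symbol
Minimum bits = H × n = 2.0216 × 2098
= 4241.35 bits


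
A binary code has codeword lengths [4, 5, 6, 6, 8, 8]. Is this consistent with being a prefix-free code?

Kraft inequality: Σ 2^(-l_i) ≤ 1 for prefix-free code
Calculating: 2^(-4) + 2^(-5) + 2^(-6) + 2^(-6) + 2^(-8) + 2^(-8)
= 0.0625 + 0.03125 + 0.015625 + 0.015625 + 0.00390625 + 0.00390625
= 0.1328
Since 0.1328 ≤ 1, prefix-free code exists


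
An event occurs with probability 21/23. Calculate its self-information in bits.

Information content I(x) = -log₂(p(x))
I = -log₂(21/23) = -log₂(0.9130)
I = 0.1312 bits


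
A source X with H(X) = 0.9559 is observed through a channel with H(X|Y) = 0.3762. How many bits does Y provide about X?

I(X;Y) = H(X) - H(X|Y)
I(X;Y) = 0.9559 - 0.3762 = 0.5797 bits


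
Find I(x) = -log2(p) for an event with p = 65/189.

Information content I(x) = -log₂(p(x))
I = -log₂(65/189) = -log₂(0.3439)
I = 1.5399 bits


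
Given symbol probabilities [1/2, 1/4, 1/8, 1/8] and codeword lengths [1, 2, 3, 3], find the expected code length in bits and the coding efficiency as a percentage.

Average length L = Σ p_i × l_i = 1.7500 bits
Entropy H = 1.7500 bits
Efficiency η = H/L × 100% = 100.00%


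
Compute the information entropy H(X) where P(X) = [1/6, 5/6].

H(X) = -Σ p(x) log₂ p(x)
  -1/6 × log₂(1/6) = 0.4308
  -5/6 × log₂(5/6) = 0.2192
H(X) = 0.6500 bits


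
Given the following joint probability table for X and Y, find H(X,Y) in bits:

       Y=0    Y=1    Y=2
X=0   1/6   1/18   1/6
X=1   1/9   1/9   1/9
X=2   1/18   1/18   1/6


H(X,Y) = -Σ p(x,y) log₂ p(x,y)
  p(0,0)=1/6: -0.1667 × log₂(0.1667) = 0.4308
  p(0,1)=1/18: -0.0556 × log₂(0.0556) = 0.2317
  p(0,2)=1/6: -0.1667 × log₂(0.1667) = 0.4308
  p(1,0)=1/9: -0.1111 × log₂(0.1111) = 0.3522
  p(1,1)=1/9: -0.1111 × log₂(0.1111) = 0.3522
  p(1,2)=1/9: -0.1111 × log₂(0.1111) = 0.3522
  p(2,0)=1/18: -0.0556 × log₂(0.0556) = 0.2317
  p(2,1)=1/18: -0.0556 × log₂(0.0556) = 0.2317
  p(2,2)=1/6: -0.1667 × log₂(0.1667) = 0.4308
H(X,Y) = 3.0441 bits


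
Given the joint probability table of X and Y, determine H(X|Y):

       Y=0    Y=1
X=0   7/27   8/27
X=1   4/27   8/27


H(X|Y) = Σ_y p(y) H(X|Y=y)
  p(Y=0) = 11/27, H(X|Y=0) = 0.9457
  p(Y=1) = 16/27, H(X|Y=1) = 1.0000
H(X|Y) = 0.4074×0.9457 + 0.5926×1.0000 = 0.9779 bits


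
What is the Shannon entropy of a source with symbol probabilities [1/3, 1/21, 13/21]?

H(X) = -Σ p(x) log₂ p(x)
  -1/3 × log₂(1/3) = 0.5283
  -1/21 × log₂(1/21) = 0.2092
  -13/21 × log₂(13/21) = 0.4283
H(X) = 1.1658 bits


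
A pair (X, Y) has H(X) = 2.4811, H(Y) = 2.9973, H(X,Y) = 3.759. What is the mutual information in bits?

I(X;Y) = H(X) + H(Y) - H(X,Y)
I(X;Y) = 2.4811 + 2.9973 - 3.759 = 1.7194 bits


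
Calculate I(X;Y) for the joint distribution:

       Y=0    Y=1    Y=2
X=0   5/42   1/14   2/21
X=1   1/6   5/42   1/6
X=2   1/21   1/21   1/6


H(X) = 1.5403, H(Y) = 1.5452, H(X,Y) = 3.0369
I(X;Y) = H(X) + H(Y) - H(X,Y) = 0.0486 bits


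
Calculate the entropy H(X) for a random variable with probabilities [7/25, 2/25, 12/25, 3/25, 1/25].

H(X) = -Σ p(x) log₂ p(x)
  -7/25 × log₂(7/25) = 0.5142
  -2/25 × log₂(2/25) = 0.2915
  -12/25 × log₂(12/25) = 0.5083
  -3/25 × log₂(3/25) = 0.3671
  -1/25 × log₂(1/25) = 0.1858
H(X) = 1.8668 bits


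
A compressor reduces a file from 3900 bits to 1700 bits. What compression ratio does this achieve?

Compression ratio = Original / Compressed
= 3900 / 1700 = 2.29:1


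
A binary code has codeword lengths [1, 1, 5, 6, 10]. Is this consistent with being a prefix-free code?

Kraft inequality: Σ 2^(-l_i) ≤ 1 for prefix-free code
Calculating: 2^(-1) + 2^(-1) + 2^(-5) + 2^(-6) + 2^(-10)
= 0.5 + 0.5 + 0.03125 + 0.015625 + 0.0009765625
= 1.0479
Since 1.0479 > 1, prefix-free code does not exist


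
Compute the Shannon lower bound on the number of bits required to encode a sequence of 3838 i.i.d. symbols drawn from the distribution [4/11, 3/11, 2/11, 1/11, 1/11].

Entropy H = 2.1181 bits/symbol
Minimum bits = H × n = 2.1181 × 3838
= 8129.18 bits


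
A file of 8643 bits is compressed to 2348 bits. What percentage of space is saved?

Space savings = (1 - Compressed/Original) × 100%
= (1 - 2348/8643) × 100%
= 72.83%


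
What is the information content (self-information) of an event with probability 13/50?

Information content I(x) = -log₂(p(x))
I = -log₂(13/50) = -log₂(0.2600)
I = 1.9434 bits


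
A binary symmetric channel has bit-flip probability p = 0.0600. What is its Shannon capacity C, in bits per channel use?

For BSC with error probability p:
C = 1 - H(p) where H(p) is binary entropy
H(0.0600) = -0.0600 × log₂(0.0600) - 0.9400 × log₂(0.9400)
H(p) = 0.3274
C = 1 - 0.3274 = 0.6726 bits/use


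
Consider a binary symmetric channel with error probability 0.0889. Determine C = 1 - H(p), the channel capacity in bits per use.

For BSC with error probability p:
C = 1 - H(p) where H(p) is binary entropy
H(0.0889) = -0.0889 × log₂(0.0889) - 0.9111 × log₂(0.9111)
H(p) = 0.4328
C = 1 - 0.4328 = 0.5672 bits/use


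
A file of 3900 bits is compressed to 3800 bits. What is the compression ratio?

Compression ratio = Original / Compressed
= 3900 / 3800 = 1.03:1


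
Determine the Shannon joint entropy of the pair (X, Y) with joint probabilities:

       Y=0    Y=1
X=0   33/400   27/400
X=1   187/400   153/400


H(X,Y) = -Σ p(x,y) log₂ p(x,y)
  p(0,0)=33/400: -0.0825 × log₂(0.0825) = 0.2970
  p(0,1)=27/400: -0.0675 × log₂(0.0675) = 0.2625
  p(1,0)=187/400: -0.4675 × log₂(0.4675) = 0.5128
  p(1,1)=153/400: -0.3825 × log₂(0.3825) = 0.5303
H(X,Y) = 1.6026 bits


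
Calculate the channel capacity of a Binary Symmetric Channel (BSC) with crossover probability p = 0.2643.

For BSC with error probability p:
C = 1 - H(p) where H(p) is binary entropy
H(0.2643) = -0.2643 × log₂(0.2643) - 0.7357 × log₂(0.7357)
H(p) = 0.8332
C = 1 - 0.8332 = 0.1668 bits/use


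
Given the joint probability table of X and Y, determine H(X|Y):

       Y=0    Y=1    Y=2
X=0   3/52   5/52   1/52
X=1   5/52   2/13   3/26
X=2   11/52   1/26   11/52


H(X|Y) = Σ_y p(y) H(X|Y=y)
  p(Y=0) = 19/52, H(X|Y=0) = 1.3838
  p(Y=1) = 15/52, H(X|Y=1) = 1.3996
  p(Y=2) = 9/26, H(X|Y=2) = 1.1942
H(X|Y) = 0.3654×1.3838 + 0.2885×1.3996 + 0.3462×1.1942 = 1.3227 bits


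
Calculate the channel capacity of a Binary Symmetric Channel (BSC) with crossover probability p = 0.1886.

For BSC with error probability p:
C = 1 - H(p) where H(p) is binary entropy
H(0.1886) = -0.1886 × log₂(0.1886) - 0.8114 × log₂(0.8114)
H(p) = 0.6985
C = 1 - 0.6985 = 0.3015 bits/use


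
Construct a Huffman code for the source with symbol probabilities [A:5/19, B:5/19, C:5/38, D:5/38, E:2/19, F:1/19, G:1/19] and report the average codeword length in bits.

Huffman tree construction:
Combine smallest probabilities repeatedly
Resulting codes:
  A: 01 (length 2)
  B: 10 (length 2)
  C: 110 (length 3)
  D: 111 (length 3)
  E: 000 (length 3)
  F: 0010 (length 4)
  G: 0011 (length 4)
Average length = Σ p(s) × length(s) = 2.5789 bits


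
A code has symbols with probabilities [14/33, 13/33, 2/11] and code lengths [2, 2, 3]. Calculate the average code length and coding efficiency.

Average length L = Σ p_i × l_i = 2.1818 bits
Entropy H = 1.5014 bits
Efficiency η = H/L × 100% = 68.81%


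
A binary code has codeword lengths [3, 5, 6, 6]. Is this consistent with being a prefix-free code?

Kraft inequality: Σ 2^(-l_i) ≤ 1 for prefix-free code
Calculating: 2^(-3) + 2^(-5) + 2^(-6) + 2^(-6)
= 0.125 + 0.03125 + 0.015625 + 0.015625
= 0.1875
Since 0.1875 ≤ 1, prefix-free code exists


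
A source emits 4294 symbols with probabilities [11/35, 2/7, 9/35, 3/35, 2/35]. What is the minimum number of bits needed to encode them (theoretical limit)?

Entropy H = 2.0848 bits/symbol
Minimum bits = H × n = 2.0848 × 4294
= 8952.09 bits


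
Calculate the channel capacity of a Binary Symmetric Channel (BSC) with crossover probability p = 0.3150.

For BSC with error probability p:
C = 1 - H(p) where H(p) is binary entropy
H(0.3150) = -0.3150 × log₂(0.3150) - 0.6850 × log₂(0.6850)
H(p) = 0.8989
C = 1 - 0.8989 = 0.1011 bits/use


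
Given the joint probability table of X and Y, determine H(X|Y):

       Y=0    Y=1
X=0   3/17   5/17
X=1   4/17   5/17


H(X|Y) = Σ_y p(y) H(X|Y=y)
  p(Y=0) = 7/17, H(X|Y=0) = 0.9852
  p(Y=1) = 10/17, H(X|Y=1) = 1.0000
H(X|Y) = 0.4118×0.9852 + 0.5882×1.0000 = 0.9939 bits


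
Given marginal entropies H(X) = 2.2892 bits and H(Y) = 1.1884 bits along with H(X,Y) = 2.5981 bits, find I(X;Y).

I(X;Y) = H(X) + H(Y) - H(X,Y)
I(X;Y) = 2.2892 + 1.1884 - 2.5981 = 0.8795 bits


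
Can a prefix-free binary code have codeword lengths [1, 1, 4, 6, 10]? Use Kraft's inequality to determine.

Kraft inequality: Σ 2^(-l_i) ≤ 1 for prefix-free code
Calculating: 2^(-1) + 2^(-1) + 2^(-4) + 2^(-6) + 2^(-10)
= 0.5 + 0.5 + 0.0625 + 0.015625 + 0.0009765625
= 1.0791
Since 1.0791 > 1, prefix-free code does not exist


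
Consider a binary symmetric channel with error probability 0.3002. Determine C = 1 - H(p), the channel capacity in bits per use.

For BSC with error probability p:
C = 1 - H(p) where H(p) is binary entropy
H(0.3002) = -0.3002 × log₂(0.3002) - 0.6998 × log₂(0.6998)
H(p) = 0.8815
C = 1 - 0.8815 = 0.1185 bits/use


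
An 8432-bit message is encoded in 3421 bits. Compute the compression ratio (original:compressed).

Compression ratio = Original / Compressed
= 8432 / 3421 = 2.46:1


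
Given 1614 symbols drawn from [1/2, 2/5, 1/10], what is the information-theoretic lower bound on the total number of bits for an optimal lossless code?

Entropy H = 1.3610 bits/symbol
Minimum bits = H × n = 1.3610 × 1614
= 2196.60 bits


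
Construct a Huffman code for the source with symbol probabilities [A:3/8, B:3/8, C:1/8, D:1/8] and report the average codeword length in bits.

Huffman tree construction:
Combine smallest probabilities repeatedly
Resulting codes:
  A: 11 (length 2)
  B: 0 (length 1)
  C: 100 (length 3)
  D: 101 (length 3)
Average length = Σ p(s) × length(s) = 1.8750 bits


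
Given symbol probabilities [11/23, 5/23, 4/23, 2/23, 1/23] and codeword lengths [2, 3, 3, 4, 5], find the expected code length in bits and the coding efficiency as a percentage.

Average length L = Σ p_i × l_i = 2.6957 bits
Entropy H = 1.9295 bits
Efficiency η = H/L × 100% = 71.58%


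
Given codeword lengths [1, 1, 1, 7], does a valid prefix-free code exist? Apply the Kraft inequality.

Kraft inequality: Σ 2^(-l_i) ≤ 1 for prefix-free code
Calculating: 2^(-1) + 2^(-1) + 2^(-1) + 2^(-7)
= 0.5 + 0.5 + 0.5 + 0.0078125
= 1.5078
Since 1.5078 > 1, prefix-free code does not exist


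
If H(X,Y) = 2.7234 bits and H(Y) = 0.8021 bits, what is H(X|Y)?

Chain rule: H(X,Y) = H(X|Y) + H(Y)
H(X|Y) = H(X,Y) - H(Y) = 2.7234 - 0.8021 = 1.9213 bits


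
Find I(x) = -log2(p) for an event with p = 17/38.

Information content I(x) = -log₂(p(x))
I = -log₂(17/38) = -log₂(0.4474)
I = 1.1605 bits


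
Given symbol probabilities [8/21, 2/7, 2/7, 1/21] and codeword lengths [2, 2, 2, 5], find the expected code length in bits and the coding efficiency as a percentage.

Average length L = Σ p_i × l_i = 2.1429 bits
Entropy H = 1.7723 bits
Efficiency η = H/L × 100% = 82.71%


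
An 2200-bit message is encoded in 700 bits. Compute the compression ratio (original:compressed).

Compression ratio = Original / Compressed
= 2200 / 700 = 3.14:1


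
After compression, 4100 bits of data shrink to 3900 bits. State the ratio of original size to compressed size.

Compression ratio = Original / Compressed
= 4100 / 3900 = 1.05:1


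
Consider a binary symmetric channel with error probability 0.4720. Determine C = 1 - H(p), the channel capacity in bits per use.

For BSC with error probability p:
C = 1 - H(p) where H(p) is binary entropy
H(0.4720) = -0.4720 × log₂(0.4720) - 0.5280 × log₂(0.5280)
H(p) = 0.9977
C = 1 - 0.9977 = 0.0023 bits/use


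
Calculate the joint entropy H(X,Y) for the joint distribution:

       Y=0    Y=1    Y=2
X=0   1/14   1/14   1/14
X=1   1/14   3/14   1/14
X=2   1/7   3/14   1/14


H(X,Y) = -Σ p(x,y) log₂ p(x,y)
  p(0,0)=1/14: -0.0714 × log₂(0.0714) = 0.2720
  p(0,1)=1/14: -0.0714 × log₂(0.0714) = 0.2720
  p(0,2)=1/14: -0.0714 × log₂(0.0714) = 0.2720
  p(1,0)=1/14: -0.0714 × log₂(0.0714) = 0.2720
  p(1,1)=3/14: -0.2143 × log₂(0.2143) = 0.4762
  p(1,2)=1/14: -0.0714 × log₂(0.0714) = 0.2720
  p(2,0)=1/7: -0.1429 × log₂(0.1429) = 0.4011
  p(2,1)=3/14: -0.2143 × log₂(0.2143) = 0.4762
  p(2,2)=1/14: -0.0714 × log₂(0.0714) = 0.2720
H(X,Y) = 2.9852 bits


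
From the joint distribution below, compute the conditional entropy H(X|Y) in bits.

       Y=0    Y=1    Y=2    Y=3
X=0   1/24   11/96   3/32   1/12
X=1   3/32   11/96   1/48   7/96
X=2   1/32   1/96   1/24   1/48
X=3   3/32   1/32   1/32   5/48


H(X|Y) = Σ_y p(y) H(X|Y=y)
  p(Y=0) = 25/96, H(X|Y=0) = 1.8513
  p(Y=1) = 13/48, H(X|Y=1) = 1.5903
  p(Y=2) = 3/16, H(X|Y=2) = 1.7652
  p(Y=3) = 9/32, H(X|Y=3) = 1.8337
H(X|Y) = 0.2604×1.8513 + 0.2708×1.5903 + 0.1875×1.7652 + 0.2812×1.8337 = 1.7596 bits


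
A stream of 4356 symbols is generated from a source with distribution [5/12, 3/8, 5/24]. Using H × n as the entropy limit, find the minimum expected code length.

Entropy H = 1.5284 bits/symbol
Minimum bits = H × n = 1.5284 × 4356
= 6657.57 bits


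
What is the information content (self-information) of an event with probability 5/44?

Information content I(x) = -log₂(p(x))
I = -log₂(5/44) = -log₂(0.1136)
I = 3.1375 bits


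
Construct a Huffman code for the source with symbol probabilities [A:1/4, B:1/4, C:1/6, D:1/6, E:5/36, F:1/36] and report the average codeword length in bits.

Huffman tree construction:
Combine smallest probabilities repeatedly
Resulting codes:
  A: 01 (length 2)
  B: 10 (length 2)
  C: 110 (length 3)
  D: 111 (length 3)
  E: 001 (length 3)
  F: 000 (length 3)
Average length = Σ p(s) × length(s) = 2.5000 bits


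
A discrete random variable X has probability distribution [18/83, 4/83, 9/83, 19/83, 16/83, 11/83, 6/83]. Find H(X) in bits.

H(X) = -Σ p(x) log₂ p(x)
  -18/83 × log₂(18/83) = 0.4782
  -4/83 × log₂(4/83) = 0.2108
  -9/83 × log₂(9/83) = 0.3475
  -19/83 × log₂(19/83) = 0.4869
  -16/83 × log₂(16/83) = 0.4578
  -11/83 × log₂(11/83) = 0.3864
  -6/83 × log₂(6/83) = 0.2740
H(X) = 2.6418 bits


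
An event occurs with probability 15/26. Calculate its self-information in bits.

Information content I(x) = -log₂(p(x))
I = -log₂(15/26) = -log₂(0.5769)
I = 0.7935 bits


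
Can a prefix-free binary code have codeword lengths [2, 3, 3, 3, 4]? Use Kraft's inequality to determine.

Kraft inequality: Σ 2^(-l_i) ≤ 1 for prefix-free code
Calculating: 2^(-2) + 2^(-3) + 2^(-3) + 2^(-3) + 2^(-4)
= 0.25 + 0.125 + 0.125 + 0.125 + 0.0625
= 0.6875
Since 0.6875 ≤ 1, prefix-free code exists


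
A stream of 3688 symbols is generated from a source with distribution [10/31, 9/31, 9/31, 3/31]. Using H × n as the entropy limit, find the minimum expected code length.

Entropy H = 1.8886 bits/symbol
Minimum bits = H × n = 1.8886 × 3688
= 6965.24 bits


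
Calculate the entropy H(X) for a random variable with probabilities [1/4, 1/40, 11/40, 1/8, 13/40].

H(X) = -Σ p(x) log₂ p(x)
  -1/4 × log₂(1/4) = 0.5000
  -1/40 × log₂(1/40) = 0.1330
  -11/40 × log₂(11/40) = 0.5122
  -1/8 × log₂(1/8) = 0.3750
  -13/40 × log₂(13/40) = 0.5270
H(X) = 2.0472 bits


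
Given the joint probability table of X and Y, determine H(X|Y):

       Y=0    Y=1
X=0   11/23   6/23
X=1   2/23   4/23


H(X|Y) = Σ_y p(y) H(X|Y=y)
  p(Y=0) = 13/23, H(X|Y=0) = 0.6194
  p(Y=1) = 10/23, H(X|Y=1) = 0.9710
H(X|Y) = 0.5652×0.6194 + 0.4348×0.9710 = 0.7722 bits


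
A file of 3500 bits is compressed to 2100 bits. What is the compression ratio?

Compression ratio = Original / Compressed
= 3500 / 2100 = 1.67:1


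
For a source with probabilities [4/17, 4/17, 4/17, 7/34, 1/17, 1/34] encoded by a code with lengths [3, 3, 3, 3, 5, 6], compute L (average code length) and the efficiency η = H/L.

Average length L = Σ p_i × l_i = 3.2059 bits
Entropy H = 2.3330 bits
Efficiency η = H/L × 100% = 72.77%


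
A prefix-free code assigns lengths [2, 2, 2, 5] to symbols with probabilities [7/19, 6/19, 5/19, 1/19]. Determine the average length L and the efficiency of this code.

Average length L = Σ p_i × l_i = 2.1579 bits
Entropy H = 1.7863 bits
Efficiency η = H/L × 100% = 82.78%


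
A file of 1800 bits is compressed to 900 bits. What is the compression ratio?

Compression ratio = Original / Compressed
= 1800 / 900 = 2.00:1


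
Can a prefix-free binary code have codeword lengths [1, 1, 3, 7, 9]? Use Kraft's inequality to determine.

Kraft inequality: Σ 2^(-l_i) ≤ 1 for prefix-free code
Calculating: 2^(-1) + 2^(-1) + 2^(-3) + 2^(-7) + 2^(-9)
= 0.5 + 0.5 + 0.125 + 0.0078125 + 0.001953125
= 1.1348
Since 1.1348 > 1, prefix-free code does not exist


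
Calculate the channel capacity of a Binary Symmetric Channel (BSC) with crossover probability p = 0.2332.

For BSC with error probability p:
C = 1 - H(p) where H(p) is binary entropy
H(0.2332) = -0.2332 × log₂(0.2332) - 0.7668 × log₂(0.7668)
H(p) = 0.7835
C = 1 - 0.7835 = 0.2165 bits/use


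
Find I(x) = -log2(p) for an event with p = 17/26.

Information content I(x) = -log₂(p(x))
I = -log₂(17/26) = -log₂(0.6538)
I = 0.6130 bits


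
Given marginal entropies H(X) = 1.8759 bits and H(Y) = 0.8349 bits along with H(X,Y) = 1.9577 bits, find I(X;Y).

I(X;Y) = H(X) + H(Y) - H(X,Y)
I(X;Y) = 1.8759 + 0.8349 - 1.9577 = 0.7531 bits


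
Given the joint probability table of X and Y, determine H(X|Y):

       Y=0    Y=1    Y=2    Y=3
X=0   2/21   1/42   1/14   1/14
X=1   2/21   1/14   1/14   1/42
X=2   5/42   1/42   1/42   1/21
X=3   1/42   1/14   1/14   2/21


H(X|Y) = Σ_y p(y) H(X|Y=y)
  p(Y=0) = 1/3, H(X|Y=0) = 1.8352
  p(Y=1) = 4/21, H(X|Y=1) = 1.8113
  p(Y=2) = 5/21, H(X|Y=2) = 1.8955
  p(Y=3) = 5/21, H(X|Y=3) = 1.8464
H(X|Y) = 0.3333×1.8352 + 0.1905×1.8113 + 0.2381×1.8955 + 0.2381×1.8464 = 1.8477 bits


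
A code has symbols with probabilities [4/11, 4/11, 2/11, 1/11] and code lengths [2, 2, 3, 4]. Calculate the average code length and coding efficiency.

Average length L = Σ p_i × l_i = 2.3636 bits
Entropy H = 1.8231 bits
Efficiency η = H/L × 100% = 77.13%


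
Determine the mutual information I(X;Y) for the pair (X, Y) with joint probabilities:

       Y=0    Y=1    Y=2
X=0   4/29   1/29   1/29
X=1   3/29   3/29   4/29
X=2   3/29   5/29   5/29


H(X) = 1.5189, H(Y) = 1.5832, H(X,Y) = 3.0137
I(X;Y) = H(X) + H(Y) - H(X,Y) = 0.0884 bits


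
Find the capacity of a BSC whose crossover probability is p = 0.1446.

For BSC with error probability p:
C = 1 - H(p) where H(p) is binary entropy
H(0.1446) = -0.1446 × log₂(0.1446) - 0.8554 × log₂(0.8554)
H(p) = 0.5962
C = 1 - 0.5962 = 0.4038 bits/use


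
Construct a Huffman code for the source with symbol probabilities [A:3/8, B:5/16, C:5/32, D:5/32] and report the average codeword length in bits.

Huffman tree construction:
Combine smallest probabilities repeatedly
Resulting codes:
  A: 0 (length 1)
  B: 10 (length 2)
  C: 110 (length 3)
  D: 111 (length 3)
Average length = Σ p(s) × length(s) = 1.9375 bits


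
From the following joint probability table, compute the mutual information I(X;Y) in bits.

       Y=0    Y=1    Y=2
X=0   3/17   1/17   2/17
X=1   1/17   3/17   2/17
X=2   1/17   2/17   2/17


H(X) = 1.5799, H(Y) = 1.5799, H(X,Y) = 3.0575
I(X;Y) = H(X) + H(Y) - H(X,Y) = 0.1023 bits


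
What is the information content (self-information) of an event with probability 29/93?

Information content I(x) = -log₂(p(x))
I = -log₂(29/93) = -log₂(0.3118)
I = 1.6812 bits


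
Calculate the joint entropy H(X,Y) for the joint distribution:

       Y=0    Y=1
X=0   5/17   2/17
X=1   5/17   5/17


H(X,Y) = -Σ p(x,y) log₂ p(x,y)
  p(0,0)=5/17: -0.2941 × log₂(0.2941) = 0.5193
  p(0,1)=2/17: -0.1176 × log₂(0.1176) = 0.3632
  p(1,0)=5/17: -0.2941 × log₂(0.2941) = 0.5193
  p(1,1)=5/17: -0.2941 × log₂(0.2941) = 0.5193
H(X,Y) = 1.9211 bits


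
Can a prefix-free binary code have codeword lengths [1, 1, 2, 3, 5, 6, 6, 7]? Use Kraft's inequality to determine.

Kraft inequality: Σ 2^(-l_i) ≤ 1 for prefix-free code
Calculating: 2^(-1) + 2^(-1) + 2^(-2) + 2^(-3) + 2^(-5) + 2^(-6) + 2^(-6) + 2^(-7)
= 0.5 + 0.5 + 0.25 + 0.125 + 0.03125 + 0.015625 + 0.015625 + 0.0078125
= 1.4453
Since 1.4453 > 1, prefix-free code does not exist


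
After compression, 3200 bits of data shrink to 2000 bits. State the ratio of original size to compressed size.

Compression ratio = Original / Compressed
= 3200 / 2000 = 1.60:1


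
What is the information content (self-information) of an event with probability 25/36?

Information content I(x) = -log₂(p(x))
I = -log₂(25/36) = -log₂(0.6944)
I = 0.5261 bits


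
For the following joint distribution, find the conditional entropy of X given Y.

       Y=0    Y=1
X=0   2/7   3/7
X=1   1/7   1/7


H(X|Y) = Σ_y p(y) H(X|Y=y)
  p(Y=0) = 3/7, H(X|Y=0) = 0.9183
  p(Y=1) = 4/7, H(X|Y=1) = 0.8113
H(X|Y) = 0.4286×0.9183 + 0.5714×0.8113 = 0.8571 bits


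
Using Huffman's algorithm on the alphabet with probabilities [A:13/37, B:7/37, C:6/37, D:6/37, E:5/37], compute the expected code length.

Huffman tree construction:
Combine smallest probabilities repeatedly
Resulting codes:
  A: 11 (length 2)
  B: 01 (length 2)
  C: 101 (length 3)
  D: 00 (length 2)
  E: 100 (length 3)
Average length = Σ p(s) × length(s) = 2.2973 bits


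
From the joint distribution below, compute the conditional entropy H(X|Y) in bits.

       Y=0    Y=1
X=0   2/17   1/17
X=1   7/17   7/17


H(X|Y) = Σ_y p(y) H(X|Y=y)
  p(Y=0) = 9/17, H(X|Y=0) = 0.7642
  p(Y=1) = 8/17, H(X|Y=1) = 0.5436
H(X|Y) = 0.5294×0.7642 + 0.4706×0.5436 = 0.6604 bits


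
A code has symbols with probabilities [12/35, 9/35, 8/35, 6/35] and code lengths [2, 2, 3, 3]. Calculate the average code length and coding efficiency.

Average length L = Σ p_i × l_i = 2.4000 bits
Entropy H = 1.9562 bits
Efficiency η = H/L × 100% = 81.51%


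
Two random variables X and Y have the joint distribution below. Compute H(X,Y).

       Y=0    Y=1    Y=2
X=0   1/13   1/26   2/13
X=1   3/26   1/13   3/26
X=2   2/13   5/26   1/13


H(X,Y) = -Σ p(x,y) log₂ p(x,y)
  p(0,0)=1/13: -0.0769 × log₂(0.0769) = 0.2846
  p(0,1)=1/26: -0.0385 × log₂(0.0385) = 0.1808
  p(0,2)=2/13: -0.1538 × log₂(0.1538) = 0.4155
  p(1,0)=3/26: -0.1154 × log₂(0.1154) = 0.3595
  p(1,1)=1/13: -0.0769 × log₂(0.0769) = 0.2846
  p(1,2)=3/26: -0.1154 × log₂(0.1154) = 0.3595
  p(2,0)=2/13: -0.1538 × log₂(0.1538) = 0.4155
  p(2,1)=5/26: -0.1923 × log₂(0.1923) = 0.4574
  p(2,2)=1/13: -0.0769 × log₂(0.0769) = 0.2846
H(X,Y) = 3.0420 bits


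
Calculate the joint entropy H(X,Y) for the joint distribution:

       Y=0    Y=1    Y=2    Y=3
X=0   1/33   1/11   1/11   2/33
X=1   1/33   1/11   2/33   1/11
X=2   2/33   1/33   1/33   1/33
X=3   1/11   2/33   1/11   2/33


H(X,Y) = -Σ p(x,y) log₂ p(x,y)
  p(0,0)=1/33: -0.0303 × log₂(0.0303) = 0.1529
  p(0,1)=1/11: -0.0909 × log₂(0.0909) = 0.3145
  p(0,2)=1/11: -0.0909 × log₂(0.0909) = 0.3145
  p(0,3)=2/33: -0.0606 × log₂(0.0606) = 0.2451
  p(1,0)=1/33: -0.0303 × log₂(0.0303) = 0.1529
  p(1,1)=1/11: -0.0909 × log₂(0.0909) = 0.3145
  p(1,2)=2/33: -0.0606 × log₂(0.0606) = 0.2451
  p(1,3)=1/11: -0.0909 × log₂(0.0909) = 0.3145
  p(2,0)=2/33: -0.0606 × log₂(0.0606) = 0.2451
  p(2,1)=1/33: -0.0303 × log₂(0.0303) = 0.1529
  p(2,2)=1/33: -0.0303 × log₂(0.0303) = 0.1529
  p(2,3)=1/33: -0.0303 × log₂(0.0303) = 0.1529
  p(3,0)=1/11: -0.0909 × log₂(0.0909) = 0.3145
  p(3,1)=2/33: -0.0606 × log₂(0.0606) = 0.2451
  p(3,2)=1/11: -0.0909 × log₂(0.0909) = 0.3145
  p(3,3)=2/33: -0.0606 × log₂(0.0606) = 0.2451
H(X,Y) = 3.8768 bits


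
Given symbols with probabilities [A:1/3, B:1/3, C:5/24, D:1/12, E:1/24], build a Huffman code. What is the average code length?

Huffman tree construction:
Combine smallest probabilities repeatedly
Resulting codes:
  A: 10 (length 2)
  B: 11 (length 2)
  C: 01 (length 2)
  D: 001 (length 3)
  E: 000 (length 3)
Average length = Σ p(s) × length(s) = 2.1250 bits


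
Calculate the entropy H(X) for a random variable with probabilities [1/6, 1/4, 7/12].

H(X) = -Σ p(x) log₂ p(x)
  -1/6 × log₂(1/6) = 0.4308
  -1/4 × log₂(1/4) = 0.5000
  -7/12 × log₂(7/12) = 0.4536
H(X) = 1.3844 bits


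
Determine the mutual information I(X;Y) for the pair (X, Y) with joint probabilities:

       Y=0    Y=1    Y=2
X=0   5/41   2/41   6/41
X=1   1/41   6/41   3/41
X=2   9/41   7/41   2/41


H(X) = 1.5433, H(Y) = 1.5707, H(X,Y) = 2.9291
I(X;Y) = H(X) + H(Y) - H(X,Y) = 0.1849 bits


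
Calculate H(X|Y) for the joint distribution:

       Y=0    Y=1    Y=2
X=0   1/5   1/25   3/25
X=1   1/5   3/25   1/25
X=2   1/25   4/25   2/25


H(X|Y) = Σ_y p(y) H(X|Y=y)
  p(Y=0) = 11/25, H(X|Y=0) = 1.3486
  p(Y=1) = 8/25, H(X|Y=1) = 1.4056
  p(Y=2) = 6/25, H(X|Y=2) = 1.4591
H(X|Y) = 0.4400×1.3486 + 0.3200×1.4056 + 0.2400×1.4591 = 1.3934 bits


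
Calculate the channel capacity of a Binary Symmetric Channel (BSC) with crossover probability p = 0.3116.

For BSC with error probability p:
C = 1 - H(p) where H(p) is binary entropy
H(0.3116) = -0.3116 × log₂(0.3116) - 0.6884 × log₂(0.6884)
H(p) = 0.8950
C = 1 - 0.8950 = 0.1050 bits/use


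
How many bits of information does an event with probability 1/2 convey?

Information content I(x) = -log₂(p(x))
I = -log₂(1/2) = -log₂(0.5000)
I = 1.0000 bits


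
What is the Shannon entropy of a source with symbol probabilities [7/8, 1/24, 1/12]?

H(X) = -Σ p(x) log₂ p(x)
  -7/8 × log₂(7/8) = 0.1686
  -1/24 × log₂(1/24) = 0.1910
  -1/12 × log₂(1/12) = 0.2987
H(X) = 0.6584 bits


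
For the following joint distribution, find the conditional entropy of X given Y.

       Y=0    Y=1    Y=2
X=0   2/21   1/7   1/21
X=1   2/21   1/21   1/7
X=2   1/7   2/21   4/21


H(X|Y) = Σ_y p(y) H(X|Y=y)
  p(Y=0) = 1/3, H(X|Y=0) = 1.5567
  p(Y=1) = 2/7, H(X|Y=1) = 1.4591
  p(Y=2) = 8/21, H(X|Y=2) = 1.4056
H(X|Y) = 0.3333×1.5567 + 0.2857×1.4591 + 0.3810×1.4056 = 1.4713 bits


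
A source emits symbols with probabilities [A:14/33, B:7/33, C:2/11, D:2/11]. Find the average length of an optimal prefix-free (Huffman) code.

Huffman tree construction:
Combine smallest probabilities repeatedly
Resulting codes:
  A: 0 (length 1)
  B: 10 (length 2)
  C: 110 (length 3)
  D: 111 (length 3)
Average length = Σ p(s) × length(s) = 1.9394 bits


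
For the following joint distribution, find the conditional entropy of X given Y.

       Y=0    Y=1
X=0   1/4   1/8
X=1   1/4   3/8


H(X|Y) = Σ_y p(y) H(X|Y=y)
  p(Y=0) = 1/2, H(X|Y=0) = 1.0000
  p(Y=1) = 1/2, H(X|Y=1) = 0.8113
H(X|Y) = 0.5000×1.0000 + 0.5000×0.8113 = 0.9056 bits


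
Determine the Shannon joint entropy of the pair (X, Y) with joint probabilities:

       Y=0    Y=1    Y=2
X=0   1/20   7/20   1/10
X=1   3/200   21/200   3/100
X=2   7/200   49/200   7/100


H(X,Y) = -Σ p(x,y) log₂ p(x,y)
  p(0,0)=1/20: -0.0500 × log₂(0.0500) = 0.2161
  p(0,1)=7/20: -0.3500 × log₂(0.3500) = 0.5301
  p(0,2)=1/10: -0.1000 × log₂(0.1000) = 0.3322
  p(1,0)=3/200: -0.0150 × log₂(0.0150) = 0.0909
  p(1,1)=21/200: -0.1050 × log₂(0.1050) = 0.3414
  p(1,2)=3/100: -0.0300 × log₂(0.0300) = 0.1518
  p(2,0)=7/200: -0.0350 × log₂(0.0350) = 0.1693
  p(2,1)=49/200: -0.2450 × log₂(0.2450) = 0.4971
  p(2,2)=7/100: -0.0700 × log₂(0.0700) = 0.2686
H(X,Y) = 2.5974 bits


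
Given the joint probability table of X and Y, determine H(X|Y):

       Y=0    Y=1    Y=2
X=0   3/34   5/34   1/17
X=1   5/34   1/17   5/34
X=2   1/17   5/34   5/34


H(X|Y) = Σ_y p(y) H(X|Y=y)
  p(Y=0) = 5/17, H(X|Y=0) = 1.4855
  p(Y=1) = 6/17, H(X|Y=1) = 1.4834
  p(Y=2) = 6/17, H(X|Y=2) = 1.4834
H(X|Y) = 0.2941×1.4855 + 0.3529×1.4834 + 0.3529×1.4834 = 1.4840 bits


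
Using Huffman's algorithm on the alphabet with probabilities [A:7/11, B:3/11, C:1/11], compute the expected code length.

Huffman tree construction:
Combine smallest probabilities repeatedly
Resulting codes:
  A: 1 (length 1)
  B: 01 (length 2)
  C: 00 (length 2)
Average length = Σ p(s) × length(s) = 1.3636 bits


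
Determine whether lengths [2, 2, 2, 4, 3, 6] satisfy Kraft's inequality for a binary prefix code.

Kraft inequality: Σ 2^(-l_i) ≤ 1 for prefix-free code
Calculating: 2^(-2) + 2^(-2) + 2^(-2) + 2^(-4) + 2^(-3) + 2^(-6)
= 0.25 + 0.25 + 0.25 + 0.0625 + 0.125 + 0.015625
= 0.9531
Since 0.9531 ≤ 1, prefix-free code exists


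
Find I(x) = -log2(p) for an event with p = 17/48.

Information content I(x) = -log₂(p(x))
I = -log₂(17/48) = -log₂(0.3542)
I = 1.4975 bits


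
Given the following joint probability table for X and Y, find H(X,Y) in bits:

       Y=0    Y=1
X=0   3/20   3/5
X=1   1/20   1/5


H(X,Y) = -Σ p(x,y) log₂ p(x,y)
  p(0,0)=3/20: -0.1500 × log₂(0.1500) = 0.4105
  p(0,1)=3/5: -0.6000 × log₂(0.6000) = 0.4422
  p(1,0)=1/20: -0.0500 × log₂(0.0500) = 0.2161
  p(1,1)=1/5: -0.2000 × log₂(0.2000) = 0.4644
H(X,Y) = 1.5332 bits


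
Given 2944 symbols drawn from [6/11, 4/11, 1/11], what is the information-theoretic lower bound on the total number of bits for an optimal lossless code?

Entropy H = 1.3222 bits/symbol
Minimum bits = H × n = 1.3222 × 2944
= 3892.50 bits


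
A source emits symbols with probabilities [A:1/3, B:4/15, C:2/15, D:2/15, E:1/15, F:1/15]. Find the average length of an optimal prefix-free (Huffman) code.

Huffman tree construction:
Combine smallest probabilities repeatedly
Resulting codes:
  A: 11 (length 2)
  B: 01 (length 2)
  C: 100 (length 3)
  D: 101 (length 3)
  E: 000 (length 3)
  F: 001 (length 3)
Average length = Σ p(s) × length(s) = 2.4000 bits


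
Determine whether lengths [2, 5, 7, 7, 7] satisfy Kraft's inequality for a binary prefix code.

Kraft inequality: Σ 2^(-l_i) ≤ 1 for prefix-free code
Calculating: 2^(-2) + 2^(-5) + 2^(-7) + 2^(-7) + 2^(-7)
= 0.25 + 0.03125 + 0.0078125 + 0.0078125 + 0.0078125
= 0.3047
Since 0.3047 ≤ 1, prefix-free code exists


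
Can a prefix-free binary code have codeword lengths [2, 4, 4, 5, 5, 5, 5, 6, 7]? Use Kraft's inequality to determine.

Kraft inequality: Σ 2^(-l_i) ≤ 1 for prefix-free code
Calculating: 2^(-2) + 2^(-4) + 2^(-4) + 2^(-5) + 2^(-5) + 2^(-5) + 2^(-5) + 2^(-6) + 2^(-7)
= 0.25 + 0.0625 + 0.0625 + 0.03125 + 0.03125 + 0.03125 + 0.03125 + 0.015625 + 0.0078125
= 0.5234
Since 0.5234 ≤ 1, prefix-free code exists


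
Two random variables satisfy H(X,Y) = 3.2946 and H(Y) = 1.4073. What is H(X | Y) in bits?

Chain rule: H(X,Y) = H(X|Y) + H(Y)
H(X|Y) = H(X,Y) - H(Y) = 3.2946 - 1.4073 = 1.8873 bits


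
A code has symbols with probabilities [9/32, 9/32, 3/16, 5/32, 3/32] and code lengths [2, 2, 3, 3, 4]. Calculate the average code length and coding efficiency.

Average length L = Σ p_i × l_i = 2.5312 bits
Entropy H = 2.2208 bits
Efficiency η = H/L × 100% = 87.74%


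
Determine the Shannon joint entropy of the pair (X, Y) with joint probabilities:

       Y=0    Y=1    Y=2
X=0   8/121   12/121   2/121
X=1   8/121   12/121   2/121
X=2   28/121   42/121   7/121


H(X,Y) = -Σ p(x,y) log₂ p(x,y)
  p(0,0)=8/121: -0.0661 × log₂(0.0661) = 0.2591
  p(0,1)=12/121: -0.0992 × log₂(0.0992) = 0.3306
  p(0,2)=2/121: -0.0165 × log₂(0.0165) = 0.0978
  p(1,0)=8/121: -0.0661 × log₂(0.0661) = 0.2591
  p(1,1)=12/121: -0.0992 × log₂(0.0992) = 0.3306
  p(1,2)=2/121: -0.0165 × log₂(0.0165) = 0.0978
  p(2,0)=28/121: -0.2314 × log₂(0.2314) = 0.4886
  p(2,1)=42/121: -0.3471 × log₂(0.3471) = 0.5299
  p(2,2)=7/121: -0.0579 × log₂(0.0579) = 0.2379
H(X,Y) = 2.6315 bits


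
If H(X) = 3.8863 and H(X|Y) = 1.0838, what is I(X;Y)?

I(X;Y) = H(X) - H(X|Y)
I(X;Y) = 3.8863 - 1.0838 = 2.8025 bits


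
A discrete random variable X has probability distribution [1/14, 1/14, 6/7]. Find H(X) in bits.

H(X) = -Σ p(x) log₂ p(x)
  -1/14 × log₂(1/14) = 0.2720
  -1/14 × log₂(1/14) = 0.2720
  -6/7 × log₂(6/7) = 0.1906
H(X) = 0.7345 bits


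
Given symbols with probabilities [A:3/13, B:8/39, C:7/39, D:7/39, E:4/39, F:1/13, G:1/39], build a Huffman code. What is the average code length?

Huffman tree construction:
Combine smallest probabilities repeatedly
Resulting codes:
  A: 10 (length 2)
  B: 00 (length 2)
  C: 110 (length 3)
  D: 111 (length 3)
  E: 010 (length 3)
  F: 0111 (length 4)
  G: 0110 (length 4)
Average length = Σ p(s) × length(s) = 2.6667 bits


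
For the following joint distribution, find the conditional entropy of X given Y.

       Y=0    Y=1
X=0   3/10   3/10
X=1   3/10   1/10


H(X|Y) = Σ_y p(y) H(X|Y=y)
  p(Y=0) = 3/5, H(X|Y=0) = 1.0000
  p(Y=1) = 2/5, H(X|Y=1) = 0.8113
H(X|Y) = 0.6000×1.0000 + 0.4000×0.8113 = 0.9245 bits


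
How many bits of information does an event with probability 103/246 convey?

Information content I(x) = -log₂(p(x))
I = -log₂(103/246) = -log₂(0.4187)
I = 1.2560 bits


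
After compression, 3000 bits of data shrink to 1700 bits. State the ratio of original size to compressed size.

Compression ratio = Original / Compressed
= 3000 / 1700 = 1.76:1


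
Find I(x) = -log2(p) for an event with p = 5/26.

Information content I(x) = -log₂(p(x))
I = -log₂(5/26) = -log₂(0.1923)
I = 2.3785 bits
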